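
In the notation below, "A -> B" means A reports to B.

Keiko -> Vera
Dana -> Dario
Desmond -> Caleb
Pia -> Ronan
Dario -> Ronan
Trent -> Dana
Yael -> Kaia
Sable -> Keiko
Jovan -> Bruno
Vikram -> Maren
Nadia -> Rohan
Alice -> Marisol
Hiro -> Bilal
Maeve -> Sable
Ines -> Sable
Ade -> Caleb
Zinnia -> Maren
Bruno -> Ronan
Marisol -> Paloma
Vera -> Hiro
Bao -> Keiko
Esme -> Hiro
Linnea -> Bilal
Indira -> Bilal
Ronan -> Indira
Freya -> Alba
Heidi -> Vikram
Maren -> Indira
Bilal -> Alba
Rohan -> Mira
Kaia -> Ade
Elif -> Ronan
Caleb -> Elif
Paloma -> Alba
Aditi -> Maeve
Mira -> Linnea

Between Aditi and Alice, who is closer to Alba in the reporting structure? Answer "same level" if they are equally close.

Alice

Aditi is 7 levels below Alba; Alice is 3. Alice is higher.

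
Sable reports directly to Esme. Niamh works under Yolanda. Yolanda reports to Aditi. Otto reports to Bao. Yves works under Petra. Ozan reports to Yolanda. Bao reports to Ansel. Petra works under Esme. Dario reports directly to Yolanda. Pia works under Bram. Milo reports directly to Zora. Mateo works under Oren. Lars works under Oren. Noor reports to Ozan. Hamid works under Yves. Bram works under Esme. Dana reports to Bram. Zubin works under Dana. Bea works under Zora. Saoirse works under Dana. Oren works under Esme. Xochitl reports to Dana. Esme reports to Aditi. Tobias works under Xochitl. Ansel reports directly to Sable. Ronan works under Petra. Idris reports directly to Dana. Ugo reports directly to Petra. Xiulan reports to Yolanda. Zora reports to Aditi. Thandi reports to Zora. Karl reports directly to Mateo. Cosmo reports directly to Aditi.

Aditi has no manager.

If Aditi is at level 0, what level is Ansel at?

Chain from Ansel up to Aditi: Ansel → Sable → Esme → Aditi. That is 3 steps up, so Ansel is 3 levels below Aditi.

3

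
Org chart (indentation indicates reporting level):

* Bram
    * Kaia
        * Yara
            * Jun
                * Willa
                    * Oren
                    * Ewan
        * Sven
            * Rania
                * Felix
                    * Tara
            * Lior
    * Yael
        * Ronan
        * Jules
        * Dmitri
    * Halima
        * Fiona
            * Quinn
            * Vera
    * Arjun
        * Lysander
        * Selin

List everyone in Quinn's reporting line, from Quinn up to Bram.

Quinn reports to Fiona. Fiona reports to Halima. Halima reports to Bram. Bram is at the top.

Quinn -> Fiona -> Halima -> Bram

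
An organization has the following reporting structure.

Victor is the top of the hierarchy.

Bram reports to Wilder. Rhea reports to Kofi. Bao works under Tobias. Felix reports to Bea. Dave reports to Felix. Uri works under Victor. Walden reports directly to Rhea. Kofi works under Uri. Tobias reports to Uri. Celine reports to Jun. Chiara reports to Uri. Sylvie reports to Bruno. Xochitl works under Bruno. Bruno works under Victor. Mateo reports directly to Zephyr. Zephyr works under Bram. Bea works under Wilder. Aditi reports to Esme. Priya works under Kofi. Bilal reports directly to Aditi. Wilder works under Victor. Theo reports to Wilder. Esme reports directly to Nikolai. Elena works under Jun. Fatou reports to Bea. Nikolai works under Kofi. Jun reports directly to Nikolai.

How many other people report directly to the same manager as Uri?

2

Uri reports to Victor. Victor's other direct reports are Wilder, Bruno — 2 peers.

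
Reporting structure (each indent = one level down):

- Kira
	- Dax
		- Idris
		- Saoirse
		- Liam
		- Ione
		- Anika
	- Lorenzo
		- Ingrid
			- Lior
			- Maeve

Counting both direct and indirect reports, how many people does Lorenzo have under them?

Lorenzo directly manages Ingrid. Under Ingrid: Maeve, Lior (2). That's 3 in total.

3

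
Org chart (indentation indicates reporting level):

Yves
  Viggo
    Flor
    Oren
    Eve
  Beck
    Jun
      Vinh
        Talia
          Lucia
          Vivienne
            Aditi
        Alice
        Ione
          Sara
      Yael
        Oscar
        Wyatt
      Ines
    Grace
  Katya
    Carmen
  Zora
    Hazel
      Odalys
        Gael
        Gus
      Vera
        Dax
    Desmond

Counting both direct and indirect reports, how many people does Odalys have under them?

2

Odalys directly manages Gael, Gus. Gael has no reports. Gus has no reports. So Odalys's organization is 2 direct reports plus everyone under them: 1 + 1 = 2.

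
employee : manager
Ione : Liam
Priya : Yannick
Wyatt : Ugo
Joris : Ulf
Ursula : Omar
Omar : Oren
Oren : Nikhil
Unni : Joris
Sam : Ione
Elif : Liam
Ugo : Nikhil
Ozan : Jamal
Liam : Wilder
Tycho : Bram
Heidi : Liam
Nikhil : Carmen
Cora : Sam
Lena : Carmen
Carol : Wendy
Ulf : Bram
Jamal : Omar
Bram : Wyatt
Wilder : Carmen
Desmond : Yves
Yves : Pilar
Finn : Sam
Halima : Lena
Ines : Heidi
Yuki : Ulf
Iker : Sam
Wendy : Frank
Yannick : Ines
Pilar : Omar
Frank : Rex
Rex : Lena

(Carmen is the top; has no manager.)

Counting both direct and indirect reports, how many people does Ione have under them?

4

Ione directly manages Sam. Under Sam: Iker, Finn, Cora (3). That's 4 in total.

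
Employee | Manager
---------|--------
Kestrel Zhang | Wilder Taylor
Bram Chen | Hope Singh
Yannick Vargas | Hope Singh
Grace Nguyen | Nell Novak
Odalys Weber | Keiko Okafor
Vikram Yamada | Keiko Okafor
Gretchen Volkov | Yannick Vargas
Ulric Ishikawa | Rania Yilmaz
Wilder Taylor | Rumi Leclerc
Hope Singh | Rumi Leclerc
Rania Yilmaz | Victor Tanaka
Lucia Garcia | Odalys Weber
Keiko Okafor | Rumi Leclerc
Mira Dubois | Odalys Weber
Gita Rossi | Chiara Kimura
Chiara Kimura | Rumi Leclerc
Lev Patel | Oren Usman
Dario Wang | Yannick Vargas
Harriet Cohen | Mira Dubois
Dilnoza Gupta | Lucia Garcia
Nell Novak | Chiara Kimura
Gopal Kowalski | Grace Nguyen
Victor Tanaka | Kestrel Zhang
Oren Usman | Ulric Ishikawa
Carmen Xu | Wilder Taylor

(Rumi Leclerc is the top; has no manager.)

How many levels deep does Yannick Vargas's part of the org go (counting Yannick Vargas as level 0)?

The longest chain under Yannick Vargas runs Yannick Vargas → Dario Wang, which is 1 level below Yannick Vargas.

1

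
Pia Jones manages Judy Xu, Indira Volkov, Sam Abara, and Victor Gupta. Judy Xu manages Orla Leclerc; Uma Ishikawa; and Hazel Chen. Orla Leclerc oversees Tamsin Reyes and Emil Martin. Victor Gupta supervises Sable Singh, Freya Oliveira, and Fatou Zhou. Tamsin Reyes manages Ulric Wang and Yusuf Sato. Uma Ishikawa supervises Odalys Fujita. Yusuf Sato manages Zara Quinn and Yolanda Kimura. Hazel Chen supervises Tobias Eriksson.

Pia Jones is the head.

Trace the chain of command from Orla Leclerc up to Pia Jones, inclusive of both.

Orla Leclerc -> Judy Xu -> Pia Jones

Orla Leclerc reports to Judy Xu. Judy Xu reports to Pia Jones. Pia Jones is at the top.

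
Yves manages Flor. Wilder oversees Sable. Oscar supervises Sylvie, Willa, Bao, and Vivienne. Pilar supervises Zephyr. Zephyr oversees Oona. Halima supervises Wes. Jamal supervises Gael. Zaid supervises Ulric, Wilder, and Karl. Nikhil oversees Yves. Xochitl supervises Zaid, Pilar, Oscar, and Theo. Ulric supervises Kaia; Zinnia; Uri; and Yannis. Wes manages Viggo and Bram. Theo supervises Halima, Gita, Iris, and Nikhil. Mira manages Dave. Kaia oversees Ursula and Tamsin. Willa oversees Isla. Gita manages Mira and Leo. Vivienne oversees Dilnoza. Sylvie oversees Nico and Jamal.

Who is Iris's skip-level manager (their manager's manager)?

Xochitl

Iris reports to Theo, and Theo reports to Xochitl. So Iris's skip-level manager is Xochitl.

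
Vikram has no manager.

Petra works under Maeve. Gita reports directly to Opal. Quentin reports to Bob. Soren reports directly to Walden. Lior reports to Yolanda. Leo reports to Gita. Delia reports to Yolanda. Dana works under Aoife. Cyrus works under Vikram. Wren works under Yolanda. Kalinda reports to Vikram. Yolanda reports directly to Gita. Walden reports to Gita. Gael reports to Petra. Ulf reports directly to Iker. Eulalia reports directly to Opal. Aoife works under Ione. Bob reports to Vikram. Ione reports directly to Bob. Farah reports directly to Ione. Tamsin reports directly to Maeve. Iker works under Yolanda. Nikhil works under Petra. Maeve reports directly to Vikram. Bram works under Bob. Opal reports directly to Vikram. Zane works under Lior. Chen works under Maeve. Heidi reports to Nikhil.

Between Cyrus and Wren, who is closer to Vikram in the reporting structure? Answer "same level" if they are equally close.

Cyrus

Cyrus is 1 level below Vikram; Wren is 4. Cyrus is higher.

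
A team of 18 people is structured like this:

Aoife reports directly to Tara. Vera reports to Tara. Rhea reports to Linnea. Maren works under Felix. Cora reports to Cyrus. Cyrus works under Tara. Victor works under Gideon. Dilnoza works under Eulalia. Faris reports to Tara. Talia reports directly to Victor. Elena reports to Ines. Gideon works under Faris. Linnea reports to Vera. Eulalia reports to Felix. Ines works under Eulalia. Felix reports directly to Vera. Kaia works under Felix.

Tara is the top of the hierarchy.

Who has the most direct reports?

Direct-report counts: Tara has 4; Cyrus has 1; Vera has 2; Linnea has 1; Felix has 3; Eulalia has 2; Ines has 1; Faris has 1; Gideon has 1; Victor has 1. The largest is 4, held by Tara.

Tara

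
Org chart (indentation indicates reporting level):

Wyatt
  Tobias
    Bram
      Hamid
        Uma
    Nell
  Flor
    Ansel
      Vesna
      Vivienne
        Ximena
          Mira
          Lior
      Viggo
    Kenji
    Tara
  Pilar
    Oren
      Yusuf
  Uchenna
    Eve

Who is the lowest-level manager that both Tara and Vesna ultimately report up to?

Flor

Tara's chain of managers is Flor, Wyatt. Vesna's chain of managers is Ansel, Flor, Wyatt. The first manager that appears in both chains is Flor.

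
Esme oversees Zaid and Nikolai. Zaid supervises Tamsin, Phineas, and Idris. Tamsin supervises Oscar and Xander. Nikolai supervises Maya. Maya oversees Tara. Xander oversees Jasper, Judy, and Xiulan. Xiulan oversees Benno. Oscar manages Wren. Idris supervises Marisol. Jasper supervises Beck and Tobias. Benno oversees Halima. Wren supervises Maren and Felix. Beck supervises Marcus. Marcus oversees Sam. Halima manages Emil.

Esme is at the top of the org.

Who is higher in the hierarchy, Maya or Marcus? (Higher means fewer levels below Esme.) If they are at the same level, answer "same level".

Maya is 2 levels below Esme; Marcus is 6. Maya is higher.

Maya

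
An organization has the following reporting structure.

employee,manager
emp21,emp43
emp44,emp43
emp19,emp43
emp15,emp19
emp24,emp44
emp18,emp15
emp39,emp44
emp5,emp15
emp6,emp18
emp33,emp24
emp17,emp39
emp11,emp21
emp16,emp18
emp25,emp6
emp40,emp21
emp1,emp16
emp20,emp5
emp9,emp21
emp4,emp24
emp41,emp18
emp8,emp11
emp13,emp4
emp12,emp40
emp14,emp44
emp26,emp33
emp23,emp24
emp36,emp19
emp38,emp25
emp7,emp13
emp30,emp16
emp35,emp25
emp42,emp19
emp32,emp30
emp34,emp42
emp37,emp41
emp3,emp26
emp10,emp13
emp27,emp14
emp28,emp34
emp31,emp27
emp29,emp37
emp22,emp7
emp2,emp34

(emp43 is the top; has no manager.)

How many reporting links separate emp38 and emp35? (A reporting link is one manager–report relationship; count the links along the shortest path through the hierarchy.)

emp38 is 1 level below emp25, and emp35 is 1 level below emp25 (their lowest common manager). The shortest path runs up from emp38 to emp25 and back down to emp35: 1 + 1 = 2 links.

2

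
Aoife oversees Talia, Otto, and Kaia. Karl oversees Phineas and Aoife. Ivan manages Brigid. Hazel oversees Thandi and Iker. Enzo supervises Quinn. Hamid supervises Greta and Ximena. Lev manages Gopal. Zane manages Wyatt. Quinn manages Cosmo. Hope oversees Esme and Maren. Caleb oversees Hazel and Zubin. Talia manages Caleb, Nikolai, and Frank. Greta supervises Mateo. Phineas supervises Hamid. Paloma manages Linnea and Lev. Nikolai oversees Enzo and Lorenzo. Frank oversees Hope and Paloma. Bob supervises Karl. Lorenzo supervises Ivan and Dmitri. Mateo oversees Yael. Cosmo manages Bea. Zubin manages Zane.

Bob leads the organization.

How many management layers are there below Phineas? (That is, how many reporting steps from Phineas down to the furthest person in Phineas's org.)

The longest chain under Phineas runs Phineas → Hamid → Greta → Mateo → Yael, which is 4 levels below Phineas.

4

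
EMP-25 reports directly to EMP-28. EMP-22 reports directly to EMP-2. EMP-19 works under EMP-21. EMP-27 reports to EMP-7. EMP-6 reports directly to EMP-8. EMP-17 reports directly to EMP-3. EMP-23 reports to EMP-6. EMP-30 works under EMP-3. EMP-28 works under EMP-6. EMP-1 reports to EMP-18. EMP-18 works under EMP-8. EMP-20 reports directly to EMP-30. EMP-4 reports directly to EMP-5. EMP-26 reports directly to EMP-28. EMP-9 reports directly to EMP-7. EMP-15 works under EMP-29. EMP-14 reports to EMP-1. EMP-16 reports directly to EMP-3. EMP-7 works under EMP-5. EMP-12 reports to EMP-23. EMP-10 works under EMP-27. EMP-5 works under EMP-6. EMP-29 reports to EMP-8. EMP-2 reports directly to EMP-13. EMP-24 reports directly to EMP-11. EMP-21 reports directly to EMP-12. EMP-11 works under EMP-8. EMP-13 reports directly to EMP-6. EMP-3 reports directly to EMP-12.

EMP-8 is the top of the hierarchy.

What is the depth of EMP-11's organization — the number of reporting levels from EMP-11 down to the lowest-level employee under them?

1

The longest chain under EMP-11 runs EMP-11 → EMP-24, which is 1 level below EMP-11.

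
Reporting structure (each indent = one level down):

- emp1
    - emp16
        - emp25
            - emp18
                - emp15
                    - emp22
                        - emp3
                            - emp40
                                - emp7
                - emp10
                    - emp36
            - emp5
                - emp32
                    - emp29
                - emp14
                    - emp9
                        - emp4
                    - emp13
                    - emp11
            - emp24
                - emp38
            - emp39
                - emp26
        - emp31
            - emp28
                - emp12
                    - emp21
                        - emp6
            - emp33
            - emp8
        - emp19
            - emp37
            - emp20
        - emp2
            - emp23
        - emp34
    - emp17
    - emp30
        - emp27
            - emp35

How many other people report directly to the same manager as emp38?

0

emp38 reports to emp24, and emp24 has no other direct reports. emp38 has 0 peers.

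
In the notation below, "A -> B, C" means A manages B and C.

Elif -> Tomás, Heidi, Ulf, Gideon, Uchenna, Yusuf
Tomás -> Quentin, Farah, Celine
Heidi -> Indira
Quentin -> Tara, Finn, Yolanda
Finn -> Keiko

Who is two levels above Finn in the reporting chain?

Finn reports to Quentin, and Quentin reports to Tomás. So Finn's skip-level manager is Tomás.

Tomás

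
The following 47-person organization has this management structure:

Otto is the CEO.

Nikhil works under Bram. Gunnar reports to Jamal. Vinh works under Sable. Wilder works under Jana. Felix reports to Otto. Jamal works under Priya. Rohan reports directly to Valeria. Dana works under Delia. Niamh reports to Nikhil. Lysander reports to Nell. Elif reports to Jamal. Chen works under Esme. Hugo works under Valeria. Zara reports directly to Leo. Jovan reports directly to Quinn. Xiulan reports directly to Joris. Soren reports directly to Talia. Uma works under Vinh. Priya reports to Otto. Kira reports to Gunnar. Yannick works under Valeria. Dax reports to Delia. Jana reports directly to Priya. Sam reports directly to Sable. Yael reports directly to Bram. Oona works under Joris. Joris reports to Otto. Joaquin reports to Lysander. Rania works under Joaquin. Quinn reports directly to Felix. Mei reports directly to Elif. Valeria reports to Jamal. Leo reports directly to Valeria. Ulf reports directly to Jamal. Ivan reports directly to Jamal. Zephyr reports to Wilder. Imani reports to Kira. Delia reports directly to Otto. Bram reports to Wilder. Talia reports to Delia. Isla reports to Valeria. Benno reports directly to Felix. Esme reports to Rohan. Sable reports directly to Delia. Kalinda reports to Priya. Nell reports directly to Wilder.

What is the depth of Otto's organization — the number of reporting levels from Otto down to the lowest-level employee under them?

7

The longest chain under Otto runs Otto → Priya → Jana → Wilder → Nell → Lysander → Joaquin → Rania, which is 7 levels below Otto.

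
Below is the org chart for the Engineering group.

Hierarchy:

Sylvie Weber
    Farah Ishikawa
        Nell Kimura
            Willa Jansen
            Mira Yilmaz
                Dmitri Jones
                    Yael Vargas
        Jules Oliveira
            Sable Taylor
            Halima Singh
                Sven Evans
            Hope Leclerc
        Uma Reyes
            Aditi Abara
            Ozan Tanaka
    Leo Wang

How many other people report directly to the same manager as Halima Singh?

2

Halima Singh reports to Jules Oliveira. Jules Oliveira's other direct reports are Sable Taylor, Hope Leclerc — 2 peers.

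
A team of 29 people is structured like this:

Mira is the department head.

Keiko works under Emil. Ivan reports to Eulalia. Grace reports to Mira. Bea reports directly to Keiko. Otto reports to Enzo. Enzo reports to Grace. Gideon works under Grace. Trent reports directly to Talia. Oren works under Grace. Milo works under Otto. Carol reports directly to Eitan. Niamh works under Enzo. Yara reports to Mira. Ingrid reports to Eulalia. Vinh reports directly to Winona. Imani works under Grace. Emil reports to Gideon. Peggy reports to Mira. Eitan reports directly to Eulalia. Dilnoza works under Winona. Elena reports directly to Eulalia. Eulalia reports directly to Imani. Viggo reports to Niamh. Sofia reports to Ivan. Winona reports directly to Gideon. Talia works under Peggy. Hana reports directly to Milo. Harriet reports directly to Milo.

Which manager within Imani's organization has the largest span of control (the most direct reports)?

Direct-report counts within Imani's organization: Imani has 1; Eulalia has 4; Ivan has 1; Eitan has 1. The largest is 4, held by Eulalia.

Eulalia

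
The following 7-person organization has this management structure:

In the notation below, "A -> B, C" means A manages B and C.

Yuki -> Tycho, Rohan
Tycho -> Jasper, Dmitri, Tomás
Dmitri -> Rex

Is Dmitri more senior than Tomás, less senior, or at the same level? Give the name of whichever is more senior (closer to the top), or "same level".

same level

Both Dmitri and Tomás are 2 levels below Yuki.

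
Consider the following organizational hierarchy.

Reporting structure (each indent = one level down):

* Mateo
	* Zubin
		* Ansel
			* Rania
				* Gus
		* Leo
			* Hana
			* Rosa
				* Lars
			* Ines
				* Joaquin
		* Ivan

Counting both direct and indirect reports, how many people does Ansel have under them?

2

Ansel directly manages Rania. Under Rania: Gus (1). That's 2 in total.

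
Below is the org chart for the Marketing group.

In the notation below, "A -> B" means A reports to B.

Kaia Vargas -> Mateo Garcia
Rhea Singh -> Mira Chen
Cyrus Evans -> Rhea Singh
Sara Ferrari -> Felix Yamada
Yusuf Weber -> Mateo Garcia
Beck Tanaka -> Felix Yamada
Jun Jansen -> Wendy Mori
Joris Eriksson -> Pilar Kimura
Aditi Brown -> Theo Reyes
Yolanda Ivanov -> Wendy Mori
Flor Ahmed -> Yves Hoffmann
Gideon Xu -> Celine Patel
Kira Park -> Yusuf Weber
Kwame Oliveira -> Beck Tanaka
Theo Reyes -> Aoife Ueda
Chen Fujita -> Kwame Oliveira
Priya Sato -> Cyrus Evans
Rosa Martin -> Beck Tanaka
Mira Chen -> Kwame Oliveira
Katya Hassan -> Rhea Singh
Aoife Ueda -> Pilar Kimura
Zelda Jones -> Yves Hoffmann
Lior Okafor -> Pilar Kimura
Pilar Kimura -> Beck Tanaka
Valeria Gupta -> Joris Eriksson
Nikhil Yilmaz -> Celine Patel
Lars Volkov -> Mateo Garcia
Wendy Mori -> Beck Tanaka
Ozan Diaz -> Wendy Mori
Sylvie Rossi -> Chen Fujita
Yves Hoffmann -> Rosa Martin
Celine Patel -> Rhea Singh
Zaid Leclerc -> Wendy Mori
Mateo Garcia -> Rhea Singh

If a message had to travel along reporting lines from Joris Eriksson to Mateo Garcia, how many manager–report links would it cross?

Joris Eriksson is 2 levels below Beck Tanaka, and Mateo Garcia is 4 levels below Beck Tanaka (their lowest common manager). The shortest path runs up from Joris Eriksson to Beck Tanaka and back down to Mateo Garcia: 2 + 4 = 6 links.

6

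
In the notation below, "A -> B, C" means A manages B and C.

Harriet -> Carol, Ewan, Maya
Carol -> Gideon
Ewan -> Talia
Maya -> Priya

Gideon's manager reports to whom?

Gideon reports to Carol, and Carol reports to Harriet. So Gideon's skip-level manager is Harriet.

Harriet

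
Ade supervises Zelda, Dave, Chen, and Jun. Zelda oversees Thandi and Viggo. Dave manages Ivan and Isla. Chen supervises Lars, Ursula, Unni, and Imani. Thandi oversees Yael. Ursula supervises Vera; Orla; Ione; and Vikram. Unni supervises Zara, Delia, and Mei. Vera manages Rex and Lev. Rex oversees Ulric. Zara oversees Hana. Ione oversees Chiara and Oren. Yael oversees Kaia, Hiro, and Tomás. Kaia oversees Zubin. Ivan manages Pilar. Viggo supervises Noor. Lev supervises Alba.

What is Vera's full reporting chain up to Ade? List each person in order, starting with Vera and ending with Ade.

Vera -> Ursula -> Chen -> Ade

Vera reports to Ursula. Ursula reports to Chen. Chen reports to Ade. Ade is at the top.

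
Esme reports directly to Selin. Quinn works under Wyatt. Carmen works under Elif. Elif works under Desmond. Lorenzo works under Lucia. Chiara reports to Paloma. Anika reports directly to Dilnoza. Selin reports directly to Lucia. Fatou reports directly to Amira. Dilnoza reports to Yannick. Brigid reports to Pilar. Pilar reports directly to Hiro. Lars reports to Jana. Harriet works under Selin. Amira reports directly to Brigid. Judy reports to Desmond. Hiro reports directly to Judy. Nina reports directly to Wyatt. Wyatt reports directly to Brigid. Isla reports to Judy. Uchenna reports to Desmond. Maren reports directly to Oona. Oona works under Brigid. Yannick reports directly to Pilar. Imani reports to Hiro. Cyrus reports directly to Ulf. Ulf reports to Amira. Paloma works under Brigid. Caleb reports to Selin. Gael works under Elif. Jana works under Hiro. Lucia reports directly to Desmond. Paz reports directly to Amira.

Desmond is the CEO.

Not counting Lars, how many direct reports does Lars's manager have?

0

Lars reports to Jana, and Jana has no other direct reports. Lars has 0 peers.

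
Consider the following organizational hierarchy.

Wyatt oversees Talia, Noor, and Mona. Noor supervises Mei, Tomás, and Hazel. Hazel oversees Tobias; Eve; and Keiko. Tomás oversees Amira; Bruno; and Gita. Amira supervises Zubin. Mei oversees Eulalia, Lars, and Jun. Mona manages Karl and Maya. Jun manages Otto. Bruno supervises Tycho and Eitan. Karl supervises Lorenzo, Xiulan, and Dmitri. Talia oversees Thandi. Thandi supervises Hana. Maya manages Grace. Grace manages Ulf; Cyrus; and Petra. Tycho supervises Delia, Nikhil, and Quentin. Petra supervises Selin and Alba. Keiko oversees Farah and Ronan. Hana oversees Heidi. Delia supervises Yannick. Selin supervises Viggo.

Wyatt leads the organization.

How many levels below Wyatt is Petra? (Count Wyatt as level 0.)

Chain from Petra up to Wyatt: Petra → Grace → Maya → Mona → Wyatt. That is 4 steps up, so Petra is 4 levels below Wyatt.

4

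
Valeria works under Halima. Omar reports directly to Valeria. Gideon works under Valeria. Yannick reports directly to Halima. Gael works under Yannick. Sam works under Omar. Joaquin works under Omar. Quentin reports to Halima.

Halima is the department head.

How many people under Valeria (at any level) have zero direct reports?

The people in Valeria's organization with no one reporting to them are Gideon, Joaquin, Sam. That is 3.

3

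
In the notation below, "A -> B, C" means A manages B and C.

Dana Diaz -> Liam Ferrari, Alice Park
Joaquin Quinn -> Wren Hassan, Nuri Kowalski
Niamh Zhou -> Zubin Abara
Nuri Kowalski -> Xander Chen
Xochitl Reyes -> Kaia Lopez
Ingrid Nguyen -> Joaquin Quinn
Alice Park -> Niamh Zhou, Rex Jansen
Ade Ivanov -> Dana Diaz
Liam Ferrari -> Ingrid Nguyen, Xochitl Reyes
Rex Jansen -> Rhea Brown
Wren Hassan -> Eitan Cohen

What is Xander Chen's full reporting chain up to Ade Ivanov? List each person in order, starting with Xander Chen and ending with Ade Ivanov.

Xander Chen -> Nuri Kowalski -> Joaquin Quinn -> Ingrid Nguyen -> Liam Ferrari -> Dana Diaz -> Ade Ivanov

Xander Chen reports to Nuri Kowalski. Nuri Kowalski reports to Joaquin Quinn. Joaquin Quinn reports to Ingrid Nguyen. Ingrid Nguyen reports to Liam Ferrari. Liam Ferrari reports to Dana Diaz. Dana Diaz reports to Ade Ivanov. Ade Ivanov is at the top.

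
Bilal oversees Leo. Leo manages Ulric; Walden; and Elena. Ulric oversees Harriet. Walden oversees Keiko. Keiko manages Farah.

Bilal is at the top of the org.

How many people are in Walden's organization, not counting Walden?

Walden directly manages Keiko. Under Keiko: Farah (1). That's 2 in total.

2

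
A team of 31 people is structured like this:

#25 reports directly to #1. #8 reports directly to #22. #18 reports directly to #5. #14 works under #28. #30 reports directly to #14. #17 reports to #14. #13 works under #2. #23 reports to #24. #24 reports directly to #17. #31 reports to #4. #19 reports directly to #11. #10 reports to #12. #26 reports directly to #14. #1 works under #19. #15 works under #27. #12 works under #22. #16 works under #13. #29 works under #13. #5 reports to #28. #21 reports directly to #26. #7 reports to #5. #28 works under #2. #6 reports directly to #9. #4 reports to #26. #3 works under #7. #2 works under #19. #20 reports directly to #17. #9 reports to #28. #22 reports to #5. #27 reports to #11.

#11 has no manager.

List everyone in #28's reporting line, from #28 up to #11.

#28 -> #2 -> #19 -> #11

#28 reports to #2. #2 reports to #19. #19 reports to #11. #11 is at the top.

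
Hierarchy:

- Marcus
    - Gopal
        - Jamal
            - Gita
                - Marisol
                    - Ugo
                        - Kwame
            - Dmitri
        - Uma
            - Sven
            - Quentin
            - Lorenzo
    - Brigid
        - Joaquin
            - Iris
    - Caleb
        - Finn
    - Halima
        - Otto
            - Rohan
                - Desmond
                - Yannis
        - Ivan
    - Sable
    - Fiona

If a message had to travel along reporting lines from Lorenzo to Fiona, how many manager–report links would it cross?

Lorenzo is 3 levels below Marcus, and Fiona is 1 level below Marcus (their lowest common manager). The shortest path runs up from Lorenzo to Marcus and back down to Fiona: 3 + 1 = 4 links.

4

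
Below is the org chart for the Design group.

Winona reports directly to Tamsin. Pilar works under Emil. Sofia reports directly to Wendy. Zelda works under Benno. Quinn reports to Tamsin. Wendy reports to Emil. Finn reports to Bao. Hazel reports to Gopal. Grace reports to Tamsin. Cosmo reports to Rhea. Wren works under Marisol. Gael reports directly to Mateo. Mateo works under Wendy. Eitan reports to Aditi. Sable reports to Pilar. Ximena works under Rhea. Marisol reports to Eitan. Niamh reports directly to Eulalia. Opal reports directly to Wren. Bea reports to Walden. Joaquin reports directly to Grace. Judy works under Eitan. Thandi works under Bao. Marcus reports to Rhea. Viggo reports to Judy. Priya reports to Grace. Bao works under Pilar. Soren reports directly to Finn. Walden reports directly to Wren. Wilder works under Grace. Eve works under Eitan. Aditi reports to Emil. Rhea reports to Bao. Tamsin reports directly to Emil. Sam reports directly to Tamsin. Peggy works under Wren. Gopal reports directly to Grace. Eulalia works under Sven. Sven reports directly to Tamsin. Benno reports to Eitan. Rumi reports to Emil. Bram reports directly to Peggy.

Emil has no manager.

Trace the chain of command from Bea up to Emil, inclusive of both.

Bea reports to Walden. Walden reports to Wren. Wren reports to Marisol. Marisol reports to Eitan. Eitan reports to Aditi. Aditi reports to Emil. Emil is at the top.

Bea -> Walden -> Wren -> Marisol -> Eitan -> Aditi -> Emil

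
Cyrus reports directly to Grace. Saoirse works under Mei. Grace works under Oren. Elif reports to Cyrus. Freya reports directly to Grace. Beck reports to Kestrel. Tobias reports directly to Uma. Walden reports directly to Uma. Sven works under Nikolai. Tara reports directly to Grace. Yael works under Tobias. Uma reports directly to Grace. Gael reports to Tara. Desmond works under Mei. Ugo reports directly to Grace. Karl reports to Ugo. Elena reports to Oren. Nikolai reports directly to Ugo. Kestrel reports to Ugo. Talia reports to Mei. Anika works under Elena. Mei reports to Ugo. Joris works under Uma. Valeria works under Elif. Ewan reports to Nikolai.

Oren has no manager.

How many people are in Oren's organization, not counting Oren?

Oren directly manages Grace, Elena. Under Grace: Cyrus, Elif, Valeria, Uma, Walden, Joris, Tobias, Yael, Tara, Gael, Freya, Ugo, Mei, Talia, Desmond, Saoirse, Nikolai, Sven, Ewan, Karl, Kestrel, Beck (22). Under Elena: Anika (1). So Oren's organization is 2 direct reports plus everyone under them: 23 + 2 = 25.

25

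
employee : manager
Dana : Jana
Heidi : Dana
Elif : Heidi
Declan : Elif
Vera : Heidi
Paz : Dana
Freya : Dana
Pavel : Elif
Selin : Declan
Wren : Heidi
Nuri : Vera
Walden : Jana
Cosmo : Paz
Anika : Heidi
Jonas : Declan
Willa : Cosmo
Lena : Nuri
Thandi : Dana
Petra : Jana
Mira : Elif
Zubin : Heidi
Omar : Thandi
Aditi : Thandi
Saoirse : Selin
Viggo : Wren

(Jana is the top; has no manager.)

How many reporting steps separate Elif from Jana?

Chain from Elif up to Jana: Elif → Heidi → Dana → Jana. That is 3 steps up, so Elif is 3 levels below Jana.

3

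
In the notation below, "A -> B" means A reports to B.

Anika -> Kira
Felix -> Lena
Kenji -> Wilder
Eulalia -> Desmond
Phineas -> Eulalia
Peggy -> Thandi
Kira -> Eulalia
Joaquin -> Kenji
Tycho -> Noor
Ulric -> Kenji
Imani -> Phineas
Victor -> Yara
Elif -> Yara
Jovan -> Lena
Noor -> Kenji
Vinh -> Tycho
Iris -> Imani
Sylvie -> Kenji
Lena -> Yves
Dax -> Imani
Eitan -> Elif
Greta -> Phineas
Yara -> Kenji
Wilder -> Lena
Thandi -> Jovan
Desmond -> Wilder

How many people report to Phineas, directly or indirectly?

4

Phineas directly manages Imani, Greta. Under Imani: Dax, Iris (2). Greta has no reports. So Phineas's organization is 2 direct reports plus everyone under them: 3 + 1 = 4.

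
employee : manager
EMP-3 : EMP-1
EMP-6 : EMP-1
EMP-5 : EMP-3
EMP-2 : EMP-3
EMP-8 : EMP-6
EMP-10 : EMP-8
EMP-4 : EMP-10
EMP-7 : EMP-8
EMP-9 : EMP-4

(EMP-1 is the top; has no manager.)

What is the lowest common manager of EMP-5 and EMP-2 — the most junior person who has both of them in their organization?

EMP-5's chain of managers is EMP-3, EMP-1. EMP-2's chain of managers is EMP-3, EMP-1. The first manager that appears in both chains is EMP-3.

EMP-3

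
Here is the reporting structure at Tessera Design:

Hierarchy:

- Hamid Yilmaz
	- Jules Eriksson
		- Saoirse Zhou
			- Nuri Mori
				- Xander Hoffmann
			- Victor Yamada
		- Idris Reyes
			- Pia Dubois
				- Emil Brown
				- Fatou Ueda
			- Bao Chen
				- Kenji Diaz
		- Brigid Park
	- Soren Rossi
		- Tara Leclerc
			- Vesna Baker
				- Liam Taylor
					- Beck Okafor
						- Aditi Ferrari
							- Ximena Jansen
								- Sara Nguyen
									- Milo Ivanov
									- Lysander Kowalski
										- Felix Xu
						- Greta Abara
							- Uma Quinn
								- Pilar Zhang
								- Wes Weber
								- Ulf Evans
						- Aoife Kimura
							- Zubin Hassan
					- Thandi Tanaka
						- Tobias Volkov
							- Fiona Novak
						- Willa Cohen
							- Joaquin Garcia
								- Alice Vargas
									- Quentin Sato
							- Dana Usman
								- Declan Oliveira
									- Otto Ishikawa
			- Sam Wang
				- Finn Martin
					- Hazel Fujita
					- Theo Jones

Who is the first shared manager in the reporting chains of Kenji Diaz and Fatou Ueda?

Idris Reyes

Kenji Diaz's chain of managers is Bao Chen, Idris Reyes, Jules Eriksson, Hamid Yilmaz. Fatou Ueda's chain of managers is Pia Dubois, Idris Reyes, Jules Eriksson, Hamid Yilmaz. The first manager that appears in both chains is Idris Reyes.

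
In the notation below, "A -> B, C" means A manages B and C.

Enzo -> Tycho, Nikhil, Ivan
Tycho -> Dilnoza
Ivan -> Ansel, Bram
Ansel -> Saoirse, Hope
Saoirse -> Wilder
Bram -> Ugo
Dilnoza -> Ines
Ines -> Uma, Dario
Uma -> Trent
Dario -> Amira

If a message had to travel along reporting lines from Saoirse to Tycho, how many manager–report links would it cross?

4

Saoirse is 3 levels below Enzo, and Tycho is 1 level below Enzo (their lowest common manager). The shortest path runs up from Saoirse to Enzo and back down to Tycho: 3 + 1 = 4 links.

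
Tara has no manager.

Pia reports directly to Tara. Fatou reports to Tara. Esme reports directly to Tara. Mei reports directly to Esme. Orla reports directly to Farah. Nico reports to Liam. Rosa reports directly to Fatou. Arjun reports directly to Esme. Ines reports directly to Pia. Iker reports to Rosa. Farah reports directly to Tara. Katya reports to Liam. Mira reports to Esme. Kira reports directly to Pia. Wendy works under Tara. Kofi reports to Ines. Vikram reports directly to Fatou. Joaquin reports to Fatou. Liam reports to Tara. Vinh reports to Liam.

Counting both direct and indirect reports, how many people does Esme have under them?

3

Esme directly manages Mira, Arjun, Mei. Mira has no reports. Arjun has no reports. Mei has no reports. So Esme's organization is 3 direct reports plus everyone under them: 1 + 1 + 1 = 3.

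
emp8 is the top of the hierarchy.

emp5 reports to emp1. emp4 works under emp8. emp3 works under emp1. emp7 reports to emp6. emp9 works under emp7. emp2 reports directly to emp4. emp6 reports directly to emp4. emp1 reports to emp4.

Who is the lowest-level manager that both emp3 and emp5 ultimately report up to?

emp1

emp3's chain of managers is emp1, emp4, emp8. emp5's chain of managers is emp1, emp4, emp8. The first manager that appears in both chains is emp1.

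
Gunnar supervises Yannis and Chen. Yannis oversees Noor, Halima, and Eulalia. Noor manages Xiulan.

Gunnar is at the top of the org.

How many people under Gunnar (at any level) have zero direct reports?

4

The people in Gunnar's organization with no one reporting to them are Chen, Eulalia, Halima, Xiulan. That is 4.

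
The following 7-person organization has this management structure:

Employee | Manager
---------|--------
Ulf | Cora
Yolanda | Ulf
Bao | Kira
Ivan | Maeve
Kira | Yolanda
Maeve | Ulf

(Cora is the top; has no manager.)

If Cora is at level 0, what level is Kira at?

3

Chain from Kira up to Cora: Kira → Yolanda → Ulf → Cora. That is 3 steps up, so Kira is 3 levels below Cora.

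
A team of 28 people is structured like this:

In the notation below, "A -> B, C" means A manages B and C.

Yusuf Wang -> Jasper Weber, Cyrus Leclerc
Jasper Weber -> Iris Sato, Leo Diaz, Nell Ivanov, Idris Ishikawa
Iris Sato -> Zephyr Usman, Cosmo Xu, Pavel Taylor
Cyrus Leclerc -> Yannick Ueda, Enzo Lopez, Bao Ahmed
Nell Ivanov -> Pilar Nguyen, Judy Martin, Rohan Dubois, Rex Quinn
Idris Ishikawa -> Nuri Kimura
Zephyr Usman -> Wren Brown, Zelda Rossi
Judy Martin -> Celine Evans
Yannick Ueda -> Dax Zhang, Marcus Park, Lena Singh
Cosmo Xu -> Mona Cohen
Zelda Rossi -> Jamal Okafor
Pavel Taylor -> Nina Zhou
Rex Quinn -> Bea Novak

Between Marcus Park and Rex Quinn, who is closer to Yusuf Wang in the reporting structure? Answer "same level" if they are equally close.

Both Marcus Park and Rex Quinn are 3 levels below Yusuf Wang.

same level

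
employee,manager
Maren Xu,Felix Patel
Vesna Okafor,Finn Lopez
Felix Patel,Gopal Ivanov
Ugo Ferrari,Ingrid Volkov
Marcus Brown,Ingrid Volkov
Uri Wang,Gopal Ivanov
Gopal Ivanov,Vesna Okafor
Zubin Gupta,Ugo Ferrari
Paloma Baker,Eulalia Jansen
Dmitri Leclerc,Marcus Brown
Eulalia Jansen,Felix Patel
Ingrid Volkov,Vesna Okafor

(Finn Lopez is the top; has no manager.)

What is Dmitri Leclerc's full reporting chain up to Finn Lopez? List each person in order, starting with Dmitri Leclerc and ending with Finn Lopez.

Dmitri Leclerc -> Marcus Brown -> Ingrid Volkov -> Vesna Okafor -> Finn Lopez

Dmitri Leclerc reports to Marcus Brown. Marcus Brown reports to Ingrid Volkov. Ingrid Volkov reports to Vesna Okafor. Vesna Okafor reports to Finn Lopez. Finn Lopez is at the top.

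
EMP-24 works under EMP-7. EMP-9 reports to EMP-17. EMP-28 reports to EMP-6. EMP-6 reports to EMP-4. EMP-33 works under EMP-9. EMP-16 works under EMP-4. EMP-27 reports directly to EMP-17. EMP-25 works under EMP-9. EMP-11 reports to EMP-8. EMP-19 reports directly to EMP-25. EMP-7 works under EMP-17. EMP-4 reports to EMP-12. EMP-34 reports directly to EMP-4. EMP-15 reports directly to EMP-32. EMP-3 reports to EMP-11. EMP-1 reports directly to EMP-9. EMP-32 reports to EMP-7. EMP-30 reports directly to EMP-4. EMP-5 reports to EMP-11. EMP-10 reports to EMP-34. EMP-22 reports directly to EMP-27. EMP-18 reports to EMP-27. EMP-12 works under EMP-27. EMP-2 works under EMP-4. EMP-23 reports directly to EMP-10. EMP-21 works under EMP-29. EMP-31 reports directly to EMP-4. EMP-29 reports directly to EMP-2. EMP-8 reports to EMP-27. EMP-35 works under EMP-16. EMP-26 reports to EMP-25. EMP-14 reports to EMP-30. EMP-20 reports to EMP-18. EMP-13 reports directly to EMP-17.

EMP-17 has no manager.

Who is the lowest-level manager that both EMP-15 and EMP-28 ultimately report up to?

EMP-15's chain of managers is EMP-32, EMP-7, EMP-17. EMP-28's chain of managers is EMP-6, EMP-4, EMP-12, EMP-27, EMP-17. The first manager that appears in both chains is EMP-17.

EMP-17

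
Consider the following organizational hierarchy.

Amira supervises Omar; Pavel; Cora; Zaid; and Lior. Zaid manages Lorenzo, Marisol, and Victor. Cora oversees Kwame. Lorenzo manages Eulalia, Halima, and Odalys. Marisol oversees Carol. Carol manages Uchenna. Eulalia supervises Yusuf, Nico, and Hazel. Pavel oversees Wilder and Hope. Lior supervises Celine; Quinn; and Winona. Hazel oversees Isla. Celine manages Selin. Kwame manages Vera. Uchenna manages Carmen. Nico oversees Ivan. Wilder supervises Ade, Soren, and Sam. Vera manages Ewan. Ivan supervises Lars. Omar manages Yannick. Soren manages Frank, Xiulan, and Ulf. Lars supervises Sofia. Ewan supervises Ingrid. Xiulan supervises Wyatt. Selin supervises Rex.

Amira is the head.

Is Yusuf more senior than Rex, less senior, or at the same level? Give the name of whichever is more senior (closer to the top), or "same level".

same level

Both Yusuf and Rex are 4 levels below Amira.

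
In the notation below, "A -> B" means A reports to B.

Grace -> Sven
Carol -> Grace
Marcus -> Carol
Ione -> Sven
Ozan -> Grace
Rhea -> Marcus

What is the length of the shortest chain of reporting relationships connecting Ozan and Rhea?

Ozan is 1 level below Grace, and Rhea is 3 levels below Grace (their lowest common manager). The shortest path runs up from Ozan to Grace and back down to Rhea: 1 + 3 = 4 links.

4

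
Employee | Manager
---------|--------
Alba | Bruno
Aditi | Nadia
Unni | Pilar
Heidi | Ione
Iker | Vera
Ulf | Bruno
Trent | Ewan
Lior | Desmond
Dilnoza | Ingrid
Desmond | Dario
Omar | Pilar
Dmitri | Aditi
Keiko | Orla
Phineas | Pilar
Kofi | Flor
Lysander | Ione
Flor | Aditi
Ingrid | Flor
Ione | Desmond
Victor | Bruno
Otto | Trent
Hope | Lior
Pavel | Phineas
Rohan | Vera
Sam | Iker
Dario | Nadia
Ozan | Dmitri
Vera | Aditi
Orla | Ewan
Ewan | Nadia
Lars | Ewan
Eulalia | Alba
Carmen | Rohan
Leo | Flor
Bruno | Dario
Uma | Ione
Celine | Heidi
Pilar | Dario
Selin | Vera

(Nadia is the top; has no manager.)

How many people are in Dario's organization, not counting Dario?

18

Dario directly manages Desmond, Bruno, Pilar. Under Desmond: Lior, Hope, Ione, Uma, Heidi, Celine, Lysander (7). Under Bruno: Ulf, Victor, Alba, Eulalia (4). Under Pilar: Unni, Omar, Phineas, Pavel (4). So Dario's organization is 3 direct reports plus everyone under them: 8 + 5 + 5 = 18.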